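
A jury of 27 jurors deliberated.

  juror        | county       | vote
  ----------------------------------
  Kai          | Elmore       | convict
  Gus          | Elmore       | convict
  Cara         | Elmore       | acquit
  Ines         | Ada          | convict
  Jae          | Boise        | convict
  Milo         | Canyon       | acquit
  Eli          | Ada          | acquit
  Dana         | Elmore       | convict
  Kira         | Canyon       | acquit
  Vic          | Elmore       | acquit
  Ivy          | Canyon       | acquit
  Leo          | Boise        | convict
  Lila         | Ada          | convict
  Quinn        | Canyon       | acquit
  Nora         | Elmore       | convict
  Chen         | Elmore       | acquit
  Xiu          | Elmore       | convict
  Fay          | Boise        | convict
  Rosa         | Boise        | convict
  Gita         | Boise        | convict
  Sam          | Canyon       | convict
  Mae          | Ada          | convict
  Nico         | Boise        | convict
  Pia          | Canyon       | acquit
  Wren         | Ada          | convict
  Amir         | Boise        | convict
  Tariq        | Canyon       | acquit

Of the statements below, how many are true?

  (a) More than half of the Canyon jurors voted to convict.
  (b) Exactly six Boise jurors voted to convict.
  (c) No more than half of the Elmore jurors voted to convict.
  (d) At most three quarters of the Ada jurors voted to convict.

0

(a) Canyon: |A| = 7, |A ∩ B| = 1; needs |A ∩ B| > |A ∖ B| — false.
(b) Boise: |A| = 7, |A ∩ B| = 7; needs |A ∩ B| = 6 — false.
(c) Elmore: |A| = 8, |A ∩ B| = 5; needs |A ∩ B| ≤ |A ∖ B| — false.
(d) Ada: |A| = 5, |A ∩ B| = 4; needs |A ∩ B| / |A| ≤ 3/4 — false.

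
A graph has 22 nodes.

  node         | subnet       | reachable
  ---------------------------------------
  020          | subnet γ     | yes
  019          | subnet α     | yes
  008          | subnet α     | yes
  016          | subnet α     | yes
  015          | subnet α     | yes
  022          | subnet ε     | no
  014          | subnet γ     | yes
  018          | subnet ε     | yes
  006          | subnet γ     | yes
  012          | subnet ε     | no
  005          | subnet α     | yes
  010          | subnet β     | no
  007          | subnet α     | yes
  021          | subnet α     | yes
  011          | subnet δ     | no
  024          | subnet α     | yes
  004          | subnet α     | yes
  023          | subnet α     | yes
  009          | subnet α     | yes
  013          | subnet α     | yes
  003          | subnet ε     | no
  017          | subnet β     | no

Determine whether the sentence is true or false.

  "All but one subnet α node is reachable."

'All but one subnet α node is reachable' holds iff |A ∖ B| = 1.
A (the restrictor) = {019, 008, 016, 015, 005, 007, 021, 024, 004, 023, 009, 013}, |A| = 12.
A ∖ B = {}, so |A ∖ B| = 0.
|A ∖ B| = 0, so the statement is false.

False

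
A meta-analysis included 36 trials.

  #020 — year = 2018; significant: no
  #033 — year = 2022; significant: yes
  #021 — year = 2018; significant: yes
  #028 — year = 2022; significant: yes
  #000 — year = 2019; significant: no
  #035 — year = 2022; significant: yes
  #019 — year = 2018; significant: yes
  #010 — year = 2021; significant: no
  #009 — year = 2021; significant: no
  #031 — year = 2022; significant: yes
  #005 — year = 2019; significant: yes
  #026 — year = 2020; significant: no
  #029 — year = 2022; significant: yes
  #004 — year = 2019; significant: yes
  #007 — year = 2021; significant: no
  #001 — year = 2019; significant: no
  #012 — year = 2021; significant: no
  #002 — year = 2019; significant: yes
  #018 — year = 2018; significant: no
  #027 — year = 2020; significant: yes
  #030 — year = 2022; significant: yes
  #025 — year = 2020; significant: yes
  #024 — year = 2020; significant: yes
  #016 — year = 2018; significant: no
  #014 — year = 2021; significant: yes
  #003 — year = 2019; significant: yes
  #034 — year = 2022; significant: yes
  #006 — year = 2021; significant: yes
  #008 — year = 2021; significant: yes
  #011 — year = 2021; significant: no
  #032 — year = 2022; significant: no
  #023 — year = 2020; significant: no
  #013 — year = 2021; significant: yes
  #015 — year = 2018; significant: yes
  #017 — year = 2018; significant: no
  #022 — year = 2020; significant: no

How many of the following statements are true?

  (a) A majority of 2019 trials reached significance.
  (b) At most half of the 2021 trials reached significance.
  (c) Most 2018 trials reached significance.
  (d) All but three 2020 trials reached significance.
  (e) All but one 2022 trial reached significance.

4

(a) 2019: |A| = 6, |A ∩ B| = 4; needs |A ∩ B| > |A ∖ B| — true.
(b) 2021: |A| = 9, |A ∩ B| = 4; needs |A ∩ B| ≤ |A ∖ B| — true.
(c) 2018: |A| = 7, |A ∩ B| = 3; needs |A ∩ B| > |A ∖ B| — false.
(d) 2020: |A| = 6, |A ∩ B| = 3; needs |A ∖ B| = 3 — true.
(e) 2022: |A| = 8, |A ∩ B| = 7; needs |A ∖ B| = 1 — true.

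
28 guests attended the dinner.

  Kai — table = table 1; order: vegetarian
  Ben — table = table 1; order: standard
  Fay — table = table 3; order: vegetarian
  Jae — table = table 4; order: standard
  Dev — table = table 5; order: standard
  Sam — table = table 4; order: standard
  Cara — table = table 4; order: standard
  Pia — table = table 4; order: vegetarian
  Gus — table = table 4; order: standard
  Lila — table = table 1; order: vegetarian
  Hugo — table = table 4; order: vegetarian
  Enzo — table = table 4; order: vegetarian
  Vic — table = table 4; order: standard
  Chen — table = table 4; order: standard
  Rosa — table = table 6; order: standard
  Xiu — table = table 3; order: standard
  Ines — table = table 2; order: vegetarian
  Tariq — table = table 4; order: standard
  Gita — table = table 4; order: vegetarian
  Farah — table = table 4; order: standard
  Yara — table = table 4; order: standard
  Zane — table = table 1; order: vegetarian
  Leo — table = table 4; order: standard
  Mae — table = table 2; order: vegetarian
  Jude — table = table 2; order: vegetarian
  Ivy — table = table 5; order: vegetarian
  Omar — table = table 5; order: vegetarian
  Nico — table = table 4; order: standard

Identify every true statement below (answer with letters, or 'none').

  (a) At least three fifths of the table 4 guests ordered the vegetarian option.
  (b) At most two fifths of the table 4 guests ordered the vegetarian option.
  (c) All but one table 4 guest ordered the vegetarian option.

|A| = 15, |A ∩ B| = 4, |A ∖ B| = 11.
(a) |A ∩ B| / |A| ≥ 3/5: fails.
(b) |A ∩ B| / |A| ≤ 2/5: holds.
(c) |A ∖ B| = 1: fails.

(b)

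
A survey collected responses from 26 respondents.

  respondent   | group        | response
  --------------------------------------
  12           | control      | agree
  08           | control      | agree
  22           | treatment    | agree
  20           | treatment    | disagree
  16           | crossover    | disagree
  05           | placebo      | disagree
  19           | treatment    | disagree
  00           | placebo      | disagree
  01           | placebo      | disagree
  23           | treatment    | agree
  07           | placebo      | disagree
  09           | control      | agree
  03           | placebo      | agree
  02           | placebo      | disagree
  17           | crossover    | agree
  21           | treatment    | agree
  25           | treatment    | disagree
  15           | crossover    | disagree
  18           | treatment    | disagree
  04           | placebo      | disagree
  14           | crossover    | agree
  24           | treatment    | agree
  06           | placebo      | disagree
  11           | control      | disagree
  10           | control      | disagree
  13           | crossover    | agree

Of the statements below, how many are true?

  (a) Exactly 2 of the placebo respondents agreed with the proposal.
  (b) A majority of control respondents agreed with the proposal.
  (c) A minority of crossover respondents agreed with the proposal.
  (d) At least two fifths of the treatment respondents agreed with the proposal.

(a) placebo: |A| = 8, |A ∩ B| = 1; needs |A ∩ B| = 2 — false.
(b) control: |A| = 5, |A ∩ B| = 3; needs |A ∩ B| > |A ∖ B| — true.
(c) crossover: |A| = 5, |A ∩ B| = 3; needs |A ∩ B| < |A ∖ B| — false.
(d) treatment: |A| = 8, |A ∩ B| = 4; needs |A ∩ B| / |A| ≥ 2/5 — true.

2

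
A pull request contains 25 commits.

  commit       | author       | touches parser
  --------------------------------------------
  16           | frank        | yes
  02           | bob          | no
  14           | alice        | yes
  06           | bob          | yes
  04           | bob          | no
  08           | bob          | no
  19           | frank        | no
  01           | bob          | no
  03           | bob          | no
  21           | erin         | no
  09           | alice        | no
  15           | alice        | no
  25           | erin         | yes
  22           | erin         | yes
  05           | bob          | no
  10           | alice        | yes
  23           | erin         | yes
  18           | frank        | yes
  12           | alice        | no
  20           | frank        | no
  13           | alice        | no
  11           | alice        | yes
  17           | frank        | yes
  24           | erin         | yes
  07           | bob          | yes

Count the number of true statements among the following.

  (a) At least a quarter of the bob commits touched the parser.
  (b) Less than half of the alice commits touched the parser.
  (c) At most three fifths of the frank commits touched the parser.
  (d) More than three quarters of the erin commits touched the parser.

4

(a) bob: |A| = 8, |A ∩ B| = 2; needs |A ∩ B| / |A| ≥ 1/4 — true.
(b) alice: |A| = 7, |A ∩ B| = 3; needs |A ∩ B| < |A ∖ B| — true.
(c) frank: |A| = 5, |A ∩ B| = 3; needs |A ∩ B| / |A| ≤ 3/5 — true.
(d) erin: |A| = 5, |A ∩ B| = 4; needs |A ∩ B| / |A| > 3/4 — true.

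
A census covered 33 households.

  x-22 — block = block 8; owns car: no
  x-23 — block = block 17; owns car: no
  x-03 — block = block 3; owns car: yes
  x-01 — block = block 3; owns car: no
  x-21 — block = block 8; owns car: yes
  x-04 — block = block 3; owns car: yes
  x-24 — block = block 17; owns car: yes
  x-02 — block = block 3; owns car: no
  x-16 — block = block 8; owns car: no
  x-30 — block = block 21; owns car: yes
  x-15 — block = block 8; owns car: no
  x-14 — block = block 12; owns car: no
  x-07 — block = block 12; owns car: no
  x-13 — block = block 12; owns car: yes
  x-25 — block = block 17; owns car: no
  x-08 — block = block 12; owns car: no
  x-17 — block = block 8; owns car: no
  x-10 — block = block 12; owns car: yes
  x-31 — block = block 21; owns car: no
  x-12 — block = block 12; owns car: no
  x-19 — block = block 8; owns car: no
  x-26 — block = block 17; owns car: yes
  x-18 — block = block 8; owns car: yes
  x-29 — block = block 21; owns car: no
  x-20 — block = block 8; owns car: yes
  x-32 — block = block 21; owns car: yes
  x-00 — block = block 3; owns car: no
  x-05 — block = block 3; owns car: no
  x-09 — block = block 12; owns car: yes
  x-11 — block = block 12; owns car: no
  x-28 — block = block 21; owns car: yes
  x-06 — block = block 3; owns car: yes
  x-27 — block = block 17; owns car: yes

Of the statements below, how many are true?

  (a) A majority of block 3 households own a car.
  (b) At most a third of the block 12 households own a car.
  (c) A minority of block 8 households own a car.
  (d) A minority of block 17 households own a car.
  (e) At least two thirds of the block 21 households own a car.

(a) block 3: |A| = 7, |A ∩ B| = 3; needs |A ∩ B| > |A ∖ B| — false.
(b) block 12: |A| = 8, |A ∩ B| = 3; needs |A ∩ B| / |A| ≤ 1/3 — false.
(c) block 8: |A| = 8, |A ∩ B| = 3; needs |A ∩ B| < |A ∖ B| — true.
(d) block 17: |A| = 5, |A ∩ B| = 3; needs |A ∩ B| < |A ∖ B| — false.
(e) block 21: |A| = 5, |A ∩ B| = 3; needs |A ∩ B| / |A| ≥ 2/3 — false.

1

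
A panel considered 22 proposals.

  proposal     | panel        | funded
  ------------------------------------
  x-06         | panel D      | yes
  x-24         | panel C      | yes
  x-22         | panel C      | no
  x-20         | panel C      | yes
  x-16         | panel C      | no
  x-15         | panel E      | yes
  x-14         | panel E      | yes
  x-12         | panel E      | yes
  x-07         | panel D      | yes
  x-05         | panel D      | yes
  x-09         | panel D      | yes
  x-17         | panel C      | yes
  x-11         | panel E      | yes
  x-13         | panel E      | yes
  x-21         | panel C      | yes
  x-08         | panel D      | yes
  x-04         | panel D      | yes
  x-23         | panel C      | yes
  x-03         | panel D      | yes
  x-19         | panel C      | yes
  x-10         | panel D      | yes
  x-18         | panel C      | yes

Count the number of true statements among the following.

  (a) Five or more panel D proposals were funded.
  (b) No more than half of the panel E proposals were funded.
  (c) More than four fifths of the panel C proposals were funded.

(a) panel D: |A| = 8, |A ∩ B| = 8; needs |A ∩ B| ≥ 5 — true.
(b) panel E: |A| = 5, |A ∩ B| = 5; needs |A ∩ B| ≤ |A ∖ B| — false.
(c) panel C: |A| = 9, |A ∩ B| = 7; needs |A ∩ B| / |A| > 4/5 — false.

1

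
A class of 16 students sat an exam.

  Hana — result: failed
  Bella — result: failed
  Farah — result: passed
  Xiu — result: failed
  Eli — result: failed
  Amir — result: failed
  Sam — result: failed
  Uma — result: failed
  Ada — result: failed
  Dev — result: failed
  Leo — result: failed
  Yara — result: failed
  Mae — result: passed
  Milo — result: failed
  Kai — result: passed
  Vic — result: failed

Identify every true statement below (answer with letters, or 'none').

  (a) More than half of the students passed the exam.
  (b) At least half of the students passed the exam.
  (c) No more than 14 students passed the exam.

(c)

|A| = 16, |A ∩ B| = 3, |A ∖ B| = 13.
(a) |A ∩ B| > |A ∖ B|: fails.
(b) |A ∩ B| ≥ |A ∖ B|: fails.
(c) |A ∩ B| ≤ 14: holds.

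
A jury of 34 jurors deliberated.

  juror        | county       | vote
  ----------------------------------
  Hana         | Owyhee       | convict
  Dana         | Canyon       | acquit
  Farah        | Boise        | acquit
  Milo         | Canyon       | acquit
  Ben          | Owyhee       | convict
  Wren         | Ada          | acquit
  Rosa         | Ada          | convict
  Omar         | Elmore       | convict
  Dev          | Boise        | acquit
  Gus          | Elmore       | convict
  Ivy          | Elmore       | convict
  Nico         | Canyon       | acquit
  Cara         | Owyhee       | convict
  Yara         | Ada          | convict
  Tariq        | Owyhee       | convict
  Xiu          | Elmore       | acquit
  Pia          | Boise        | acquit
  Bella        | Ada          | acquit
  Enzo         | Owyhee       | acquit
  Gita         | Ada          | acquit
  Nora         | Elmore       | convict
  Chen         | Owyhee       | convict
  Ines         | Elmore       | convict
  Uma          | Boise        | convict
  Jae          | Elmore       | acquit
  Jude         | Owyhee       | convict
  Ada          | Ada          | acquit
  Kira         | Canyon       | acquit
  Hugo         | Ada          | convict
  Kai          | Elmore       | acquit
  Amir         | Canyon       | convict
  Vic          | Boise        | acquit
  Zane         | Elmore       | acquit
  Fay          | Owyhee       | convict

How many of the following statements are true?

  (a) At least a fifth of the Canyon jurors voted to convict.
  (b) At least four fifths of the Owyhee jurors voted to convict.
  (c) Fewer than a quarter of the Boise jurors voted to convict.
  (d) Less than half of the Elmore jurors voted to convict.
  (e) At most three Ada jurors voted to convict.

4

(a) Canyon: |A| = 5, |A ∩ B| = 1; needs |A ∩ B| / |A| ≥ 1/5 — true.
(b) Owyhee: |A| = 8, |A ∩ B| = 7; needs |A ∩ B| / |A| ≥ 4/5 — true.
(c) Boise: |A| = 5, |A ∩ B| = 1; needs |A ∩ B| / |A| < 1/4 — true.
(d) Elmore: |A| = 9, |A ∩ B| = 5; needs |A ∩ B| < |A ∖ B| — false.
(e) Ada: |A| = 7, |A ∩ B| = 3; needs |A ∩ B| ≤ 3 — true.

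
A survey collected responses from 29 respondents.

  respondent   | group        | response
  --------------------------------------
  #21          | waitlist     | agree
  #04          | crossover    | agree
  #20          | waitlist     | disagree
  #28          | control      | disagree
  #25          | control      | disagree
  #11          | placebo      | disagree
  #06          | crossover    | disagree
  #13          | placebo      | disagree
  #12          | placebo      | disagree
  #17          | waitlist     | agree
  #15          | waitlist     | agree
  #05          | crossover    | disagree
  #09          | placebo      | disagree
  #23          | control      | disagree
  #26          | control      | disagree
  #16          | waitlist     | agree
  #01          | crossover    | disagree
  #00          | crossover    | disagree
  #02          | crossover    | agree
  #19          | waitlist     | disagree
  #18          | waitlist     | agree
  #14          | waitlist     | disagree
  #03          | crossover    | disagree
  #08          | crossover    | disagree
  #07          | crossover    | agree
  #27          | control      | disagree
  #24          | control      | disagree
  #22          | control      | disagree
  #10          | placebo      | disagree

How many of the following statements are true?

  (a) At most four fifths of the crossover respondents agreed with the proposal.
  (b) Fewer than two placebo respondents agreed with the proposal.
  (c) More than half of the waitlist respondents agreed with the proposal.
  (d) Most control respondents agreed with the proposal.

(a) crossover: |A| = 9, |A ∩ B| = 3; needs |A ∩ B| / |A| ≤ 4/5 — true.
(b) placebo: |A| = 5, |A ∩ B| = 0; needs |A ∩ B| < 2 — true.
(c) waitlist: |A| = 8, |A ∩ B| = 5; needs |A ∩ B| > |A ∖ B| — true.
(d) control: |A| = 7, |A ∩ B| = 0; needs |A ∩ B| > |A ∖ B| — false.

3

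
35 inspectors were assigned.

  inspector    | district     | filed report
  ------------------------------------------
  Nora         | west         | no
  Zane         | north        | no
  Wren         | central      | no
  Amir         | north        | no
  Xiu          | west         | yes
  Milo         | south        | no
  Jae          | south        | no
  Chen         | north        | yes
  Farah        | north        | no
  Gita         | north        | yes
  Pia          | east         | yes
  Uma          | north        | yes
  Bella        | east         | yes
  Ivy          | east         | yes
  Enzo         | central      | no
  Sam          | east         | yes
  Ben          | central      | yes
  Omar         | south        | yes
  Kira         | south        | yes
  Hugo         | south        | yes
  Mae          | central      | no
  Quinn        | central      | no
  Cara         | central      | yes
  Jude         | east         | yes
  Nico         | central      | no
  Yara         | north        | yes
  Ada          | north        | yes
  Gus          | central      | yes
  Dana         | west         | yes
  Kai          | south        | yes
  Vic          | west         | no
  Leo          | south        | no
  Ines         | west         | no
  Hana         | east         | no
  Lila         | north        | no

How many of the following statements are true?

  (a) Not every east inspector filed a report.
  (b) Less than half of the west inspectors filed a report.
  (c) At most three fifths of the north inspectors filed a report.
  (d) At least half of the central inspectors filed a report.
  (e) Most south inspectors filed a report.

4

(a) east: |A| = 6, |A ∩ B| = 5; needs A ⊄ B (|A ∖ B| ≥ 1) — true.
(b) west: |A| = 5, |A ∩ B| = 2; needs |A ∩ B| < |A ∖ B| — true.
(c) north: |A| = 9, |A ∩ B| = 5; needs |A ∩ B| / |A| ≤ 3/5 — true.
(d) central: |A| = 8, |A ∩ B| = 3; needs |A ∩ B| ≥ |A ∖ B| — false.
(e) south: |A| = 7, |A ∩ B| = 4; needs |A ∩ B| > |A ∖ B| — true.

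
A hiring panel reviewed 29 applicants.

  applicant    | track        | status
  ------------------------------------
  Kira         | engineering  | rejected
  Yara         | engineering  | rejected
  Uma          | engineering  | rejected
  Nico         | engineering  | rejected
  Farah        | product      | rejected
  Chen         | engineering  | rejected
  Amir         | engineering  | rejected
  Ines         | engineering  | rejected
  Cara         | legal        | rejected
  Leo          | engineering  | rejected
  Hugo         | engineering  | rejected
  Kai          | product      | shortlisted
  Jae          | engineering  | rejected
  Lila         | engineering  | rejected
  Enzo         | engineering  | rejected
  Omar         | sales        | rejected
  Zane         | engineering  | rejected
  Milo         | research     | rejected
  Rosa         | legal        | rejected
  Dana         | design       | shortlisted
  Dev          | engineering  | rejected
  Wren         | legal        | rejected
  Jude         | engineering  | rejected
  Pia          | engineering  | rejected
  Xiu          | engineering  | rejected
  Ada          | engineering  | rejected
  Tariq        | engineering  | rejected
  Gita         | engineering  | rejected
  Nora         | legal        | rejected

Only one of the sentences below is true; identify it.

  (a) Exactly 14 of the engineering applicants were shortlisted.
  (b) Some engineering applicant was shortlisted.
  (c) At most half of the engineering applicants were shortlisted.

|A| = 20, |A ∩ B| = 0, |A ∖ B| = 20.
(a) requires |A ∩ B| = 14: false.
(b) requires A ∩ B ≠ ∅ (|A ∩ B| ≥ 1): false.
(c) requires |A ∩ B| ≤ |A ∖ B|: true.

(c)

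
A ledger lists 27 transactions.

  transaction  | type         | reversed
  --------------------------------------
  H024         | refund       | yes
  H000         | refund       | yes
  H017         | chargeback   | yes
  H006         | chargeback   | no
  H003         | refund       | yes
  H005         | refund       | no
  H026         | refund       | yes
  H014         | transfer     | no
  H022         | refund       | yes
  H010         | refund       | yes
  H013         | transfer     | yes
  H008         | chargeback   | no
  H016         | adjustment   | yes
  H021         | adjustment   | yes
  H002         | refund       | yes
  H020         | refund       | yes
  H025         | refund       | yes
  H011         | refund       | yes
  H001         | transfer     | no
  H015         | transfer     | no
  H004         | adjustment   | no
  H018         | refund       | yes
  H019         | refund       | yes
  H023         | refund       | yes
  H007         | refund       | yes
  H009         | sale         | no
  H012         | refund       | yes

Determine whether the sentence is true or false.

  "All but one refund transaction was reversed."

True

Truth condition: |A ∖ B| = 1.
|A| = 16, |A ∩ B| = 15, |A ∖ B| = 1.
|A ∖ B| = 1, so the statement is true.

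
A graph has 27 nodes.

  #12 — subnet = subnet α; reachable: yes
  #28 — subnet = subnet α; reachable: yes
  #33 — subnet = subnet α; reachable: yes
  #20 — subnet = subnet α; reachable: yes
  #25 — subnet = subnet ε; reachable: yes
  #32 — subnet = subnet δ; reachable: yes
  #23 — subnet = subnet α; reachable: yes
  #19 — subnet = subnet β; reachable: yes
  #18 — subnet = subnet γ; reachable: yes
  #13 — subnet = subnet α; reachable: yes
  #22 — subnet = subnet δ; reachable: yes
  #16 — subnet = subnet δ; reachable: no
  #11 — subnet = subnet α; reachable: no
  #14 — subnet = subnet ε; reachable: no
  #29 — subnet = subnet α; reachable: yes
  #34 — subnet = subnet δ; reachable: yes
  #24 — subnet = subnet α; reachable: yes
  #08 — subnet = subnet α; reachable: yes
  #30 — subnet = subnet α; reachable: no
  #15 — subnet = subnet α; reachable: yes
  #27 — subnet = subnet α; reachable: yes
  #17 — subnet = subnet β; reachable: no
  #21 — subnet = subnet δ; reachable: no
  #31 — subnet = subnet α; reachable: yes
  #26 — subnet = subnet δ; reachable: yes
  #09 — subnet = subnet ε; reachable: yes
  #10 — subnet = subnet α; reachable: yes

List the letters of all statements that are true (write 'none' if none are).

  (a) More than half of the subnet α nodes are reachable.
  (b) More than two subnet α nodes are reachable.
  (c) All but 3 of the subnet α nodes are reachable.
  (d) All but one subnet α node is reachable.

|A| = 15, |A ∩ B| = 13, |A ∖ B| = 2.
(a) |A ∩ B| > |A ∖ B|: holds.
(b) |A ∩ B| > 2: holds.
(c) |A ∖ B| = 3: fails.
(d) |A ∖ B| = 1: fails.

(a), (b)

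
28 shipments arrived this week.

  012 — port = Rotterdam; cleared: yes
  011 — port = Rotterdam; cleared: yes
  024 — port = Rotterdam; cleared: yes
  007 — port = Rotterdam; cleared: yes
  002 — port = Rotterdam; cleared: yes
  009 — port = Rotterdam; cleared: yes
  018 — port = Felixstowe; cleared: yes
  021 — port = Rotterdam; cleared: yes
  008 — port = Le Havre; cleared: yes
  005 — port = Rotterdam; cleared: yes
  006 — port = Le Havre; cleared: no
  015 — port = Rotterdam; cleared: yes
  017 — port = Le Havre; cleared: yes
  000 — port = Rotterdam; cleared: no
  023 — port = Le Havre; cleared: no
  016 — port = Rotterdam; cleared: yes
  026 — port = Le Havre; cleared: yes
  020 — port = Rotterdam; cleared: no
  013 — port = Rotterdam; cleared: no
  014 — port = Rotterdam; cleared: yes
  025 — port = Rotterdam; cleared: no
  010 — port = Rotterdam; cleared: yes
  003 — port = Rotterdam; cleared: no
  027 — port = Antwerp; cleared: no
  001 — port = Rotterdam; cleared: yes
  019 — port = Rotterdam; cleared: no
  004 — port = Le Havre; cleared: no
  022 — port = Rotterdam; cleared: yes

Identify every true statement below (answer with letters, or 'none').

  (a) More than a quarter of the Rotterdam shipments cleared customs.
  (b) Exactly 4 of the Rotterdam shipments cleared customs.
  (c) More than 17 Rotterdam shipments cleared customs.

(a)

|A| = 20, |A ∩ B| = 14, |A ∖ B| = 6.
(a) |A ∩ B| / |A| > 1/4: holds.
(b) |A ∩ B| = 4: fails.
(c) |A ∩ B| > 17: fails.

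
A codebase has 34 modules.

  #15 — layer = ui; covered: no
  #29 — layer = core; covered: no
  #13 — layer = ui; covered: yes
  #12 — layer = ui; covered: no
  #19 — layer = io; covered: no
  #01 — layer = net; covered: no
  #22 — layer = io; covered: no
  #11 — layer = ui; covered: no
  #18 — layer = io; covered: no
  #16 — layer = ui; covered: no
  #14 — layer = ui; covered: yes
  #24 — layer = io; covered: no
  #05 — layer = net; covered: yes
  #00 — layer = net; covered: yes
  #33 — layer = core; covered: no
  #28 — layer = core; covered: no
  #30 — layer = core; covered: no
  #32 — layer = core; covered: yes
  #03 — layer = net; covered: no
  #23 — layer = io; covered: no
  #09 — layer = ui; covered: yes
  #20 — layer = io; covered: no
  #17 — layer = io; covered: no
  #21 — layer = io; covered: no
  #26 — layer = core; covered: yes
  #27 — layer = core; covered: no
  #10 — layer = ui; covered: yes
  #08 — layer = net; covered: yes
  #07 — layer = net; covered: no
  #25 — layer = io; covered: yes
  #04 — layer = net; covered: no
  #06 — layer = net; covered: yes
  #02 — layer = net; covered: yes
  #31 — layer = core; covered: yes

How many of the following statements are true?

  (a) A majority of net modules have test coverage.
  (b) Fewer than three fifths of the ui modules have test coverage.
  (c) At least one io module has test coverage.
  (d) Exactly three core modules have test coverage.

(a) net: |A| = 9, |A ∩ B| = 5; needs |A ∩ B| > |A ∖ B| — true.
(b) ui: |A| = 8, |A ∩ B| = 4; needs |A ∩ B| / |A| < 3/5 — true.
(c) io: |A| = 9, |A ∩ B| = 1; needs A ∩ B ≠ ∅ (|A ∩ B| ≥ 1) — true.
(d) core: |A| = 8, |A ∩ B| = 3; needs |A ∩ B| = 3 — true.

4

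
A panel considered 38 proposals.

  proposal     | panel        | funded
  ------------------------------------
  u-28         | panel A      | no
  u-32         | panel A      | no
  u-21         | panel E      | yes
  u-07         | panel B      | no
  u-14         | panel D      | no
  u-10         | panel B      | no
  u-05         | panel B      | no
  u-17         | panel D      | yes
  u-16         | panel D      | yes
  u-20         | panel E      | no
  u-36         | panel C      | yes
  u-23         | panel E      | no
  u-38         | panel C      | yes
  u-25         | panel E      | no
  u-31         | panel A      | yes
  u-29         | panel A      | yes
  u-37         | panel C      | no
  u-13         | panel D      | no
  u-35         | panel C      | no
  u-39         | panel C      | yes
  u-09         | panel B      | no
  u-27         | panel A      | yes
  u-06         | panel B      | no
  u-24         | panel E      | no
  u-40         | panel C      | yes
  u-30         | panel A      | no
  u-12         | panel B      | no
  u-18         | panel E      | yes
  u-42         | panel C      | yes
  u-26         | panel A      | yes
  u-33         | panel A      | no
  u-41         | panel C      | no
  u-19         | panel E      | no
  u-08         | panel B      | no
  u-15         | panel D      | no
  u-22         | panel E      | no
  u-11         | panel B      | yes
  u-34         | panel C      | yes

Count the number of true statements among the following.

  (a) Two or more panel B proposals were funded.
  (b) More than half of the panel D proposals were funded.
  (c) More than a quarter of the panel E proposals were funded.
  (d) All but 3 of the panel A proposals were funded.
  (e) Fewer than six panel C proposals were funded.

0

(a) panel B: |A| = 8, |A ∩ B| = 1; needs |A ∩ B| ≥ 2 — false.
(b) panel D: |A| = 5, |A ∩ B| = 2; needs |A ∩ B| > |A ∖ B| — false.
(c) panel E: |A| = 8, |A ∩ B| = 2; needs |A ∩ B| / |A| > 1/4 — false.
(d) panel A: |A| = 8, |A ∩ B| = 4; needs |A ∖ B| = 3 — false.
(e) panel C: |A| = 9, |A ∩ B| = 6; needs |A ∩ B| < 6 — false.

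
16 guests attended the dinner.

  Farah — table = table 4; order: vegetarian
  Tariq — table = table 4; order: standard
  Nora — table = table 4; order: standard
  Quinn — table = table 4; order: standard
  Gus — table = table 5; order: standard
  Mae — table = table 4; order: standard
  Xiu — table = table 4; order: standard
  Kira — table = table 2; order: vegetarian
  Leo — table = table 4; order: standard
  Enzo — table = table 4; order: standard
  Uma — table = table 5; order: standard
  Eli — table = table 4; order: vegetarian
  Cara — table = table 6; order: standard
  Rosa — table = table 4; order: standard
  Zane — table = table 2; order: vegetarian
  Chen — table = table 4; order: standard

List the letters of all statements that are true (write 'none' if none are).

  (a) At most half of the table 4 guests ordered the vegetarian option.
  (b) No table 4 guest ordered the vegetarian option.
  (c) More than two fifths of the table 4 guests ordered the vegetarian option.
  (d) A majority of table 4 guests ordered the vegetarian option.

|A| = 11, |A ∩ B| = 2, |A ∖ B| = 9.
(a) |A ∩ B| ≤ |A ∖ B|: holds.
(b) A ∩ B = ∅ (|A ∩ B| = 0): fails.
(c) |A ∩ B| / |A| > 2/5: fails.
(d) |A ∩ B| > |A ∖ B|: fails.

(a)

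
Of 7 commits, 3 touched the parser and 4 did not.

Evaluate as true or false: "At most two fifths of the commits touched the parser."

The determiner here denotes the relation: |A ∩ B| / |A| ≤ 2/5.
|A| = 7, |A ∩ B| = 3, |A ∖ B| = 4.
|A ∩ B|/|A| = 3/7, so the statement is false.

False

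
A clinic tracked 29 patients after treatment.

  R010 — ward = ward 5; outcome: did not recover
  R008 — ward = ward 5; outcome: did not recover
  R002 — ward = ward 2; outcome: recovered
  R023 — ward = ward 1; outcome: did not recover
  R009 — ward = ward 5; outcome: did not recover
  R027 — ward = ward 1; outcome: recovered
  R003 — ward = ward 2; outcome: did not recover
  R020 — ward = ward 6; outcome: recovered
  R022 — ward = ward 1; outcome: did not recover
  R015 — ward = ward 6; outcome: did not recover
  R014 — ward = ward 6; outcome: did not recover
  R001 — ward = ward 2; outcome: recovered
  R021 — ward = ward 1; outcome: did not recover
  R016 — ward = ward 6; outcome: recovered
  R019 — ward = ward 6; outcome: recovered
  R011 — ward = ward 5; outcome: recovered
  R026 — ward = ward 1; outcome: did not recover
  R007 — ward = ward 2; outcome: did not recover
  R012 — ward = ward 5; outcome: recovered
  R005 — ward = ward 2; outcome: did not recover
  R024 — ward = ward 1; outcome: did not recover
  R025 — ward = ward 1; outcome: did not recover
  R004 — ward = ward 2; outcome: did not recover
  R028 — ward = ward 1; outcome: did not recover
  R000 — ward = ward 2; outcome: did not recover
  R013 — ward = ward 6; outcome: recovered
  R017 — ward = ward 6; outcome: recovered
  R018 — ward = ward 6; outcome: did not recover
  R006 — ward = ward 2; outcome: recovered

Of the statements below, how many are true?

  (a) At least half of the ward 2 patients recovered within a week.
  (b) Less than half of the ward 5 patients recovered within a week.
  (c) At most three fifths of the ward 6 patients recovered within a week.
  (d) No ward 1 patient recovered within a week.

(a) ward 2: |A| = 8, |A ∩ B| = 3; needs |A ∩ B| ≥ |A ∖ B| — false.
(b) ward 5: |A| = 5, |A ∩ B| = 2; needs |A ∩ B| < |A ∖ B| — true.
(c) ward 6: |A| = 8, |A ∩ B| = 5; needs |A ∩ B| / |A| ≤ 3/5 — false.
(d) ward 1: |A| = 8, |A ∩ B| = 1; needs A ∩ B = ∅ (|A ∩ B| = 0) — false.

1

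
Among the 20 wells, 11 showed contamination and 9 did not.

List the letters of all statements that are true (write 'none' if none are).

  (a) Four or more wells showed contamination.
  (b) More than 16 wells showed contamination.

|A| = 20, |A ∩ B| = 11, |A ∖ B| = 9.
(a) |A ∩ B| ≥ 4: holds.
(b) |A ∩ B| > 16: fails.

(a)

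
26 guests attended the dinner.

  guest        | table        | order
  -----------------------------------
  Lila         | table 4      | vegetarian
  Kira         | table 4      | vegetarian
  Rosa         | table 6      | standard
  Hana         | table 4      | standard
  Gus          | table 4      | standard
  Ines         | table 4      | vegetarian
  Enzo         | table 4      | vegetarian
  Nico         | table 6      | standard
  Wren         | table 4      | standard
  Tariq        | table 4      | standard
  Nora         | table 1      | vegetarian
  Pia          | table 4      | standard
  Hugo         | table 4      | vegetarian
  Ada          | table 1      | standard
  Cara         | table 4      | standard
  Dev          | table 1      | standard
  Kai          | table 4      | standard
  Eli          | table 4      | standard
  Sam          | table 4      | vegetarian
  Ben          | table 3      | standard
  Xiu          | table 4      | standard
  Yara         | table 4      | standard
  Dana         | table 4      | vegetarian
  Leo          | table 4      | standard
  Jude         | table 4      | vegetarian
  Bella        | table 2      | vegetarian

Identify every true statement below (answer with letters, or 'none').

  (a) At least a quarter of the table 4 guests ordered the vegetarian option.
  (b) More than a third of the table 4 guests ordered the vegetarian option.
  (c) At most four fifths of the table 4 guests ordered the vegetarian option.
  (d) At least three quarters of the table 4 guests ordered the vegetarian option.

(a), (b), (c)

|A| = 19, |A ∩ B| = 8, |A ∖ B| = 11.
(a) |A ∩ B| / |A| ≥ 1/4: holds.
(b) |A ∩ B| / |A| > 1/3: holds.
(c) |A ∩ B| / |A| ≤ 4/5: holds.
(d) |A ∩ B| / |A| ≥ 3/4: fails.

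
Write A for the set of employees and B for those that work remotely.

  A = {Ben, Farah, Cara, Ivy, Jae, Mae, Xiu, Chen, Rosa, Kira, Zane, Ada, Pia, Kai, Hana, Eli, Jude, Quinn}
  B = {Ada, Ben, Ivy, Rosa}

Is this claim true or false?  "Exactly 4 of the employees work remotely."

True

The determiner here denotes the relation: |A ∩ B| = 4.
|A| = 18, |A ∩ B| = 4, |A ∖ B| = 14.
|A ∩ B| = 4, so the statement is true.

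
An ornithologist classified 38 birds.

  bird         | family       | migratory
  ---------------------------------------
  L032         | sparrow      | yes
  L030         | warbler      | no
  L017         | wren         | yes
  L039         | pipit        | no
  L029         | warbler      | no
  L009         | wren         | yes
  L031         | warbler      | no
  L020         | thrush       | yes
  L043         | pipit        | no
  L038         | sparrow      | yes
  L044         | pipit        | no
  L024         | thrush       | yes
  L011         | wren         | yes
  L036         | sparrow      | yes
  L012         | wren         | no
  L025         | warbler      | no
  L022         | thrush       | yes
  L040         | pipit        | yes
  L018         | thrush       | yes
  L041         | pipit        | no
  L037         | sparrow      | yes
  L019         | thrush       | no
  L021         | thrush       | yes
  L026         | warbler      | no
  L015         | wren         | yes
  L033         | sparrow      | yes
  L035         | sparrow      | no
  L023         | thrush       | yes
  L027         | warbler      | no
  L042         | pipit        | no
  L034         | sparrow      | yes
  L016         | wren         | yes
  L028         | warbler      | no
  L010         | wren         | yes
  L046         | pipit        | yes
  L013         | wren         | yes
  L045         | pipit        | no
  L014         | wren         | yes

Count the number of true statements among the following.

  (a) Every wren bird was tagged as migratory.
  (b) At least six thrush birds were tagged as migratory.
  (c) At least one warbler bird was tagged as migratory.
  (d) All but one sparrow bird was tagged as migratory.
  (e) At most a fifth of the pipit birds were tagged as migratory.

2

(a) wren: |A| = 9, |A ∩ B| = 8; needs A ⊆ B, i.e. every element of A is in B (|A ∖ B| = 0) — false.
(b) thrush: |A| = 7, |A ∩ B| = 6; needs |A ∩ B| ≥ 6 — true.
(c) warbler: |A| = 7, |A ∩ B| = 0; needs A ∩ B ≠ ∅ (|A ∩ B| ≥ 1) — false.
(d) sparrow: |A| = 7, |A ∩ B| = 6; needs |A ∖ B| = 1 — true.
(e) pipit: |A| = 8, |A ∩ B| = 2; needs |A ∩ B| / |A| ≤ 1/5 — false.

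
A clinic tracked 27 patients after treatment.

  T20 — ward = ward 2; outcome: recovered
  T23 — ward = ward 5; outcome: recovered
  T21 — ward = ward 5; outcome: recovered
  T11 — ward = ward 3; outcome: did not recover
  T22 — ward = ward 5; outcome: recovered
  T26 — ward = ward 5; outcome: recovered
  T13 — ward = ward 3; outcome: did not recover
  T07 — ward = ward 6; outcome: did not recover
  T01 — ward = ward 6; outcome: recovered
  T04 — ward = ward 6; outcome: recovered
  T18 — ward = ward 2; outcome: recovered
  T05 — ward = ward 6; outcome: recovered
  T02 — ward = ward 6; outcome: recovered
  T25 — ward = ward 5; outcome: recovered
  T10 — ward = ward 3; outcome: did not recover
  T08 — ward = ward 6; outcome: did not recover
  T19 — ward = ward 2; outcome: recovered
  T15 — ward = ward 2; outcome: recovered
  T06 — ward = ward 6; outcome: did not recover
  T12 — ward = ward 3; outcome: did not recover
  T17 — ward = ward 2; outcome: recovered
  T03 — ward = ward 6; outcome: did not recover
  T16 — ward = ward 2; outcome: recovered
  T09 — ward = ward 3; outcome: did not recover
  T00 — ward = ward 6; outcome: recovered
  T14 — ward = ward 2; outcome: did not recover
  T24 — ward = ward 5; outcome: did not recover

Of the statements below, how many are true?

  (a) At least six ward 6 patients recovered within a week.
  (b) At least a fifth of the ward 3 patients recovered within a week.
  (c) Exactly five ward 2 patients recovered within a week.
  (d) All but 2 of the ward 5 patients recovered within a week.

0

(a) ward 6: |A| = 9, |A ∩ B| = 5; needs |A ∩ B| ≥ 6 — false.
(b) ward 3: |A| = 5, |A ∩ B| = 0; needs |A ∩ B| / |A| ≥ 1/5 — false.
(c) ward 2: |A| = 7, |A ∩ B| = 6; needs |A ∩ B| = 5 — false.
(d) ward 5: |A| = 6, |A ∩ B| = 5; needs |A ∖ B| = 2 — false.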